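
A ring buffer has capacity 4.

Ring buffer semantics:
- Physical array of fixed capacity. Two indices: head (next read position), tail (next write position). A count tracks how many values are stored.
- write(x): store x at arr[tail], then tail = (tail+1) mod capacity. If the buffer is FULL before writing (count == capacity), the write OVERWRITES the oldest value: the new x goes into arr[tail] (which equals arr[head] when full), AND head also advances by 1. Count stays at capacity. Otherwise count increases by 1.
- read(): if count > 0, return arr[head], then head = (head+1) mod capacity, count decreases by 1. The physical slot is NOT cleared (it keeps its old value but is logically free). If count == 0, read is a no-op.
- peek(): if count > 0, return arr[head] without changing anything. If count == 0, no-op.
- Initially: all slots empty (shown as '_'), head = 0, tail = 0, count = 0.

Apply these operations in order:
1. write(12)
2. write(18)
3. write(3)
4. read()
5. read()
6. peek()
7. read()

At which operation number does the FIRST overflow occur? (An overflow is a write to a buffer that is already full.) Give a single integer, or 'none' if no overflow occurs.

Answer: none

Derivation:
After op 1 (write(12)): arr=[12 _ _ _] head=0 tail=1 count=1
After op 2 (write(18)): arr=[12 18 _ _] head=0 tail=2 count=2
After op 3 (write(3)): arr=[12 18 3 _] head=0 tail=3 count=3
After op 4 (read()): arr=[12 18 3 _] head=1 tail=3 count=2
After op 5 (read()): arr=[12 18 3 _] head=2 tail=3 count=1
After op 6 (peek()): arr=[12 18 3 _] head=2 tail=3 count=1
After op 7 (read()): arr=[12 18 3 _] head=3 tail=3 count=0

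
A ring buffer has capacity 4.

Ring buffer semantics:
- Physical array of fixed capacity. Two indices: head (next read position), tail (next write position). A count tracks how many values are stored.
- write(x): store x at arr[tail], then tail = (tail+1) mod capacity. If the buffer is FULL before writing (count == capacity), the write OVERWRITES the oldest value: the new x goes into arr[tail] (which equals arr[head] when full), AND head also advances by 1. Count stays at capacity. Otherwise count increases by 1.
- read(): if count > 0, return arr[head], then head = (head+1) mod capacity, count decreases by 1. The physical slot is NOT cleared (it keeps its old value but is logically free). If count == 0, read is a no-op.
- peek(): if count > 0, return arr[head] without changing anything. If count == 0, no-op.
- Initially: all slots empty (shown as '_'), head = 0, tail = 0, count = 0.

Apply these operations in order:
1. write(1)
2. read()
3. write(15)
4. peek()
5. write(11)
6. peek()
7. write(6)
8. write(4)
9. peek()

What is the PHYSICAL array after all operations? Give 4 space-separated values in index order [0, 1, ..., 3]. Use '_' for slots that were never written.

After op 1 (write(1)): arr=[1 _ _ _] head=0 tail=1 count=1
After op 2 (read()): arr=[1 _ _ _] head=1 tail=1 count=0
After op 3 (write(15)): arr=[1 15 _ _] head=1 tail=2 count=1
After op 4 (peek()): arr=[1 15 _ _] head=1 tail=2 count=1
After op 5 (write(11)): arr=[1 15 11 _] head=1 tail=3 count=2
After op 6 (peek()): arr=[1 15 11 _] head=1 tail=3 count=2
After op 7 (write(6)): arr=[1 15 11 6] head=1 tail=0 count=3
After op 8 (write(4)): arr=[4 15 11 6] head=1 tail=1 count=4
After op 9 (peek()): arr=[4 15 11 6] head=1 tail=1 count=4

Answer: 4 15 11 6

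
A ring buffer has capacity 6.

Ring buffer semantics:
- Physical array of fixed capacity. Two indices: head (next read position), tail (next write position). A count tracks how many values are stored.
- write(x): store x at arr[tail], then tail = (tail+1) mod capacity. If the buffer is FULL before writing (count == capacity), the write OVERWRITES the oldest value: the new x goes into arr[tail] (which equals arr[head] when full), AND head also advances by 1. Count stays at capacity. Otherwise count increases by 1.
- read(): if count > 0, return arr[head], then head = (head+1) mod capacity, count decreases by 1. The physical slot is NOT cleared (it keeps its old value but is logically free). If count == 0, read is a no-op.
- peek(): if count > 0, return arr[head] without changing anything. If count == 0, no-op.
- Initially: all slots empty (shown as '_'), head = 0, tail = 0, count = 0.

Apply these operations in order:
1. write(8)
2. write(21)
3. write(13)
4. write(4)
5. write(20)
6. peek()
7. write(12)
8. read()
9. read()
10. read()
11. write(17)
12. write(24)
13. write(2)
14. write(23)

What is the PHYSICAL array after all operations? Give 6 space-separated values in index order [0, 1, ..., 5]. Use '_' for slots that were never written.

Answer: 17 24 2 23 20 12

Derivation:
After op 1 (write(8)): arr=[8 _ _ _ _ _] head=0 tail=1 count=1
After op 2 (write(21)): arr=[8 21 _ _ _ _] head=0 tail=2 count=2
After op 3 (write(13)): arr=[8 21 13 _ _ _] head=0 tail=3 count=3
After op 4 (write(4)): arr=[8 21 13 4 _ _] head=0 tail=4 count=4
After op 5 (write(20)): arr=[8 21 13 4 20 _] head=0 tail=5 count=5
After op 6 (peek()): arr=[8 21 13 4 20 _] head=0 tail=5 count=5
After op 7 (write(12)): arr=[8 21 13 4 20 12] head=0 tail=0 count=6
After op 8 (read()): arr=[8 21 13 4 20 12] head=1 tail=0 count=5
After op 9 (read()): arr=[8 21 13 4 20 12] head=2 tail=0 count=4
After op 10 (read()): arr=[8 21 13 4 20 12] head=3 tail=0 count=3
After op 11 (write(17)): arr=[17 21 13 4 20 12] head=3 tail=1 count=4
After op 12 (write(24)): arr=[17 24 13 4 20 12] head=3 tail=2 count=5
After op 13 (write(2)): arr=[17 24 2 4 20 12] head=3 tail=3 count=6
After op 14 (write(23)): arr=[17 24 2 23 20 12] head=4 tail=4 count=6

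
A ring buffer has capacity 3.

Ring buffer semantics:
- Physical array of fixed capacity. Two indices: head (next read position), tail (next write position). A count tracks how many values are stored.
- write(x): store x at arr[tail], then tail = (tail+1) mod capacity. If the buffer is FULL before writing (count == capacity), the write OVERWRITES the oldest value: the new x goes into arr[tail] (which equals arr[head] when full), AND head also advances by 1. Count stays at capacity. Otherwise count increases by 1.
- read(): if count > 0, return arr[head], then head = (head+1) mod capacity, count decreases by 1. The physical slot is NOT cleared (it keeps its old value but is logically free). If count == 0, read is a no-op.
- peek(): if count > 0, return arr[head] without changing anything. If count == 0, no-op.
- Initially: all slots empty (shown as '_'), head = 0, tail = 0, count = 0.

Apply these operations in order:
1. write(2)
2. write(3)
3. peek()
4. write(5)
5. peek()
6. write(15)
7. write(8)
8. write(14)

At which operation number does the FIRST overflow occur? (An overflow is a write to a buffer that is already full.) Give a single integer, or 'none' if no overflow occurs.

After op 1 (write(2)): arr=[2 _ _] head=0 tail=1 count=1
After op 2 (write(3)): arr=[2 3 _] head=0 tail=2 count=2
After op 3 (peek()): arr=[2 3 _] head=0 tail=2 count=2
After op 4 (write(5)): arr=[2 3 5] head=0 tail=0 count=3
After op 5 (peek()): arr=[2 3 5] head=0 tail=0 count=3
After op 6 (write(15)): arr=[15 3 5] head=1 tail=1 count=3
After op 7 (write(8)): arr=[15 8 5] head=2 tail=2 count=3
After op 8 (write(14)): arr=[15 8 14] head=0 tail=0 count=3

Answer: 6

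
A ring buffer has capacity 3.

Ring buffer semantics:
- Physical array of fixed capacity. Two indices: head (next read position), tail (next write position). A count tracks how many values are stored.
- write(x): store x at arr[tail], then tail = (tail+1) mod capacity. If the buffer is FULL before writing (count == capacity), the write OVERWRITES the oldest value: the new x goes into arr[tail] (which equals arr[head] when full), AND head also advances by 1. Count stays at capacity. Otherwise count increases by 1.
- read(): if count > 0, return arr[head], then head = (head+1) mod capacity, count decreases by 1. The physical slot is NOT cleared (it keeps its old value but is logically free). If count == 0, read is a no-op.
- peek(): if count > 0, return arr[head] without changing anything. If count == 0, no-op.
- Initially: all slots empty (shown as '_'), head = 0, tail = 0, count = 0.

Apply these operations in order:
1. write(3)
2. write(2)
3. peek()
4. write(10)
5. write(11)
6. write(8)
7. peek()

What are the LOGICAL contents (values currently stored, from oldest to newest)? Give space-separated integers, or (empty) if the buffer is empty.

Answer: 10 11 8

Derivation:
After op 1 (write(3)): arr=[3 _ _] head=0 tail=1 count=1
After op 2 (write(2)): arr=[3 2 _] head=0 tail=2 count=2
After op 3 (peek()): arr=[3 2 _] head=0 tail=2 count=2
After op 4 (write(10)): arr=[3 2 10] head=0 tail=0 count=3
After op 5 (write(11)): arr=[11 2 10] head=1 tail=1 count=3
After op 6 (write(8)): arr=[11 8 10] head=2 tail=2 count=3
After op 7 (peek()): arr=[11 8 10] head=2 tail=2 count=3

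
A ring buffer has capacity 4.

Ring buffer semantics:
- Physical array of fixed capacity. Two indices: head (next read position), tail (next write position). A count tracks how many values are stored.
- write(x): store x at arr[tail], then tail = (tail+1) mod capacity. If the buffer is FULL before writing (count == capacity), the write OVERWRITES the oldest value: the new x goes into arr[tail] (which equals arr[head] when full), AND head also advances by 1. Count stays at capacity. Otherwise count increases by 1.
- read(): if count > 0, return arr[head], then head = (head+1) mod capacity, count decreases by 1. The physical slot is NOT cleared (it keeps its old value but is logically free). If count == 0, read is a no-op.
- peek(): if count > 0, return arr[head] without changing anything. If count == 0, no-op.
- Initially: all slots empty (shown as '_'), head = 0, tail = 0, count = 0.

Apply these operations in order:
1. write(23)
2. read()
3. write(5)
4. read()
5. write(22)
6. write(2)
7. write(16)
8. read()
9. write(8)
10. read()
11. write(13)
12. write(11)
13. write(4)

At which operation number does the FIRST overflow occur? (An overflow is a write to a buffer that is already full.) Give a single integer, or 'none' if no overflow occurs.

Answer: 13

Derivation:
After op 1 (write(23)): arr=[23 _ _ _] head=0 tail=1 count=1
After op 2 (read()): arr=[23 _ _ _] head=1 tail=1 count=0
After op 3 (write(5)): arr=[23 5 _ _] head=1 tail=2 count=1
After op 4 (read()): arr=[23 5 _ _] head=2 tail=2 count=0
After op 5 (write(22)): arr=[23 5 22 _] head=2 tail=3 count=1
After op 6 (write(2)): arr=[23 5 22 2] head=2 tail=0 count=2
After op 7 (write(16)): arr=[16 5 22 2] head=2 tail=1 count=3
After op 8 (read()): arr=[16 5 22 2] head=3 tail=1 count=2
After op 9 (write(8)): arr=[16 8 22 2] head=3 tail=2 count=3
After op 10 (read()): arr=[16 8 22 2] head=0 tail=2 count=2
After op 11 (write(13)): arr=[16 8 13 2] head=0 tail=3 count=3
After op 12 (write(11)): arr=[16 8 13 11] head=0 tail=0 count=4
After op 13 (write(4)): arr=[4 8 13 11] head=1 tail=1 count=4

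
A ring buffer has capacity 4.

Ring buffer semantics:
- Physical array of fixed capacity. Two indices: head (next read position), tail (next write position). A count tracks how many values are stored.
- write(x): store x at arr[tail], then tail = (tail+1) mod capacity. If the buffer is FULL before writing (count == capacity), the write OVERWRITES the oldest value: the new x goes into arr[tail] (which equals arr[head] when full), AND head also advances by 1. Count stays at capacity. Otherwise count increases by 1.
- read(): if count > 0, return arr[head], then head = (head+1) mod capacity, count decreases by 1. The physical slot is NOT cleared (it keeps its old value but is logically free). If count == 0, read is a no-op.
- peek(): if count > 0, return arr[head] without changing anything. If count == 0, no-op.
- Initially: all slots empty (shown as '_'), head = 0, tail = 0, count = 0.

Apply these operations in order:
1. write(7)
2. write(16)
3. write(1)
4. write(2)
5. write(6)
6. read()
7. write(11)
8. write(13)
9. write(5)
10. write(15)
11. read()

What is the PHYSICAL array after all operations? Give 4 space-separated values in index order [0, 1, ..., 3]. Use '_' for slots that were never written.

After op 1 (write(7)): arr=[7 _ _ _] head=0 tail=1 count=1
After op 2 (write(16)): arr=[7 16 _ _] head=0 tail=2 count=2
After op 3 (write(1)): arr=[7 16 1 _] head=0 tail=3 count=3
After op 4 (write(2)): arr=[7 16 1 2] head=0 tail=0 count=4
After op 5 (write(6)): arr=[6 16 1 2] head=1 tail=1 count=4
After op 6 (read()): arr=[6 16 1 2] head=2 tail=1 count=3
After op 7 (write(11)): arr=[6 11 1 2] head=2 tail=2 count=4
After op 8 (write(13)): arr=[6 11 13 2] head=3 tail=3 count=4
After op 9 (write(5)): arr=[6 11 13 5] head=0 tail=0 count=4
After op 10 (write(15)): arr=[15 11 13 5] head=1 tail=1 count=4
After op 11 (read()): arr=[15 11 13 5] head=2 tail=1 count=3

Answer: 15 11 13 5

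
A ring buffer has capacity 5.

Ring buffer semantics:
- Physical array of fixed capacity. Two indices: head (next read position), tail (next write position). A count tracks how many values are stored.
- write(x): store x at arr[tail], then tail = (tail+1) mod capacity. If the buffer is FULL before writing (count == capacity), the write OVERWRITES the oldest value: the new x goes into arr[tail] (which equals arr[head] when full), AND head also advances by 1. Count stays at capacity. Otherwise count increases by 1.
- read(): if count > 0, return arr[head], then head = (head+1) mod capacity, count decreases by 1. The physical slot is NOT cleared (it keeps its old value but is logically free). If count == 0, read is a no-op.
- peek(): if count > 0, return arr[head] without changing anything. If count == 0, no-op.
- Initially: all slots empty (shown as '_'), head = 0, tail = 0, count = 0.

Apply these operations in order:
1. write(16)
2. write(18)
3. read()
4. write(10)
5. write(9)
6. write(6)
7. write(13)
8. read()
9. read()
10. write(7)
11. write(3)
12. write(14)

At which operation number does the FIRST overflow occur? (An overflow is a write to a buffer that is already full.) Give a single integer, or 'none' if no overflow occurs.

After op 1 (write(16)): arr=[16 _ _ _ _] head=0 tail=1 count=1
After op 2 (write(18)): arr=[16 18 _ _ _] head=0 tail=2 count=2
After op 3 (read()): arr=[16 18 _ _ _] head=1 tail=2 count=1
After op 4 (write(10)): arr=[16 18 10 _ _] head=1 tail=3 count=2
After op 5 (write(9)): arr=[16 18 10 9 _] head=1 tail=4 count=3
After op 6 (write(6)): arr=[16 18 10 9 6] head=1 tail=0 count=4
After op 7 (write(13)): arr=[13 18 10 9 6] head=1 tail=1 count=5
After op 8 (read()): arr=[13 18 10 9 6] head=2 tail=1 count=4
After op 9 (read()): arr=[13 18 10 9 6] head=3 tail=1 count=3
After op 10 (write(7)): arr=[13 7 10 9 6] head=3 tail=2 count=4
After op 11 (write(3)): arr=[13 7 3 9 6] head=3 tail=3 count=5
After op 12 (write(14)): arr=[13 7 3 14 6] head=4 tail=4 count=5

Answer: 12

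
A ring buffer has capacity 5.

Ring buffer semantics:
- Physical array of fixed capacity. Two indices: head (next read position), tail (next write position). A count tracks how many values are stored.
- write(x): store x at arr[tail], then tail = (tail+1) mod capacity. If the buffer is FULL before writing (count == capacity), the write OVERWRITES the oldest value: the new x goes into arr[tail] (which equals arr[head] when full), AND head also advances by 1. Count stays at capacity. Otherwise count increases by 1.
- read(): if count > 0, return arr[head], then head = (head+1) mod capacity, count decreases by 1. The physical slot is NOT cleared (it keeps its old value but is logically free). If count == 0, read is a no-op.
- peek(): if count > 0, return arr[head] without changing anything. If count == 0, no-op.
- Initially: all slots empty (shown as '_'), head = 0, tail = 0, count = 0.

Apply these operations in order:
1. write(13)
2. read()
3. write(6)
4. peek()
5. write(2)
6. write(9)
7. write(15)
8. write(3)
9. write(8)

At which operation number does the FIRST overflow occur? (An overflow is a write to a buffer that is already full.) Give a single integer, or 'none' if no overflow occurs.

Answer: 9

Derivation:
After op 1 (write(13)): arr=[13 _ _ _ _] head=0 tail=1 count=1
After op 2 (read()): arr=[13 _ _ _ _] head=1 tail=1 count=0
After op 3 (write(6)): arr=[13 6 _ _ _] head=1 tail=2 count=1
After op 4 (peek()): arr=[13 6 _ _ _] head=1 tail=2 count=1
After op 5 (write(2)): arr=[13 6 2 _ _] head=1 tail=3 count=2
After op 6 (write(9)): arr=[13 6 2 9 _] head=1 tail=4 count=3
After op 7 (write(15)): arr=[13 6 2 9 15] head=1 tail=0 count=4
After op 8 (write(3)): arr=[3 6 2 9 15] head=1 tail=1 count=5
After op 9 (write(8)): arr=[3 8 2 9 15] head=2 tail=2 count=5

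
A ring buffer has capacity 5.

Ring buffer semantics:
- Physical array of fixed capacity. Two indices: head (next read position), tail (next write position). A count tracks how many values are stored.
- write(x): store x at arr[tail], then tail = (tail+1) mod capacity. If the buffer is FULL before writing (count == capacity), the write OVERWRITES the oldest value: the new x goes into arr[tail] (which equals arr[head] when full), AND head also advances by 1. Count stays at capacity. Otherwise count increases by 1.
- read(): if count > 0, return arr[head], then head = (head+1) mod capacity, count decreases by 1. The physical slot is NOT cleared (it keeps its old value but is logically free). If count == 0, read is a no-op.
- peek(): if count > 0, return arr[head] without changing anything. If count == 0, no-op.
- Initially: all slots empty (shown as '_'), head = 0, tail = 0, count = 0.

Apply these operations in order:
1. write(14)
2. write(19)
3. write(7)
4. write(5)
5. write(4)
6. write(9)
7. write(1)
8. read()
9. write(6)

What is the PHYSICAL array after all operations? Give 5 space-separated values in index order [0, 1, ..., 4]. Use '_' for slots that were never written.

After op 1 (write(14)): arr=[14 _ _ _ _] head=0 tail=1 count=1
After op 2 (write(19)): arr=[14 19 _ _ _] head=0 tail=2 count=2
After op 3 (write(7)): arr=[14 19 7 _ _] head=0 tail=3 count=3
After op 4 (write(5)): arr=[14 19 7 5 _] head=0 tail=4 count=4
After op 5 (write(4)): arr=[14 19 7 5 4] head=0 tail=0 count=5
After op 6 (write(9)): arr=[9 19 7 5 4] head=1 tail=1 count=5
After op 7 (write(1)): arr=[9 1 7 5 4] head=2 tail=2 count=5
After op 8 (read()): arr=[9 1 7 5 4] head=3 tail=2 count=4
After op 9 (write(6)): arr=[9 1 6 5 4] head=3 tail=3 count=5

Answer: 9 1 6 5 4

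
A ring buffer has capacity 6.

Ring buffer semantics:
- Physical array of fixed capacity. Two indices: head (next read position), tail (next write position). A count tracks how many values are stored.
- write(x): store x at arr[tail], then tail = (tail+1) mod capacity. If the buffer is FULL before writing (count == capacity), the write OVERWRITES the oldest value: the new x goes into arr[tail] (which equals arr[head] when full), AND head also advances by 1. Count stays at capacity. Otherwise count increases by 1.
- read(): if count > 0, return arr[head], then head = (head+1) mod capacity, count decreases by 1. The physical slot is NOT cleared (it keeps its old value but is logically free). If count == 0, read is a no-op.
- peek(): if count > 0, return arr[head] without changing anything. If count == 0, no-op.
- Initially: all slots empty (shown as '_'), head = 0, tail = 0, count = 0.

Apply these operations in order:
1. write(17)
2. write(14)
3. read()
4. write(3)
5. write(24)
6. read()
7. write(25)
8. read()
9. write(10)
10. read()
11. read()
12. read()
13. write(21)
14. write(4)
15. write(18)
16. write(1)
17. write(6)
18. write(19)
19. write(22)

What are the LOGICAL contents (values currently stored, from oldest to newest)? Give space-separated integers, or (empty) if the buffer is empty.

Answer: 4 18 1 6 19 22

Derivation:
After op 1 (write(17)): arr=[17 _ _ _ _ _] head=0 tail=1 count=1
After op 2 (write(14)): arr=[17 14 _ _ _ _] head=0 tail=2 count=2
After op 3 (read()): arr=[17 14 _ _ _ _] head=1 tail=2 count=1
After op 4 (write(3)): arr=[17 14 3 _ _ _] head=1 tail=3 count=2
After op 5 (write(24)): arr=[17 14 3 24 _ _] head=1 tail=4 count=3
After op 6 (read()): arr=[17 14 3 24 _ _] head=2 tail=4 count=2
After op 7 (write(25)): arr=[17 14 3 24 25 _] head=2 tail=5 count=3
After op 8 (read()): arr=[17 14 3 24 25 _] head=3 tail=5 count=2
After op 9 (write(10)): arr=[17 14 3 24 25 10] head=3 tail=0 count=3
After op 10 (read()): arr=[17 14 3 24 25 10] head=4 tail=0 count=2
After op 11 (read()): arr=[17 14 3 24 25 10] head=5 tail=0 count=1
After op 12 (read()): arr=[17 14 3 24 25 10] head=0 tail=0 count=0
After op 13 (write(21)): arr=[21 14 3 24 25 10] head=0 tail=1 count=1
After op 14 (write(4)): arr=[21 4 3 24 25 10] head=0 tail=2 count=2
After op 15 (write(18)): arr=[21 4 18 24 25 10] head=0 tail=3 count=3
After op 16 (write(1)): arr=[21 4 18 1 25 10] head=0 tail=4 count=4
After op 17 (write(6)): arr=[21 4 18 1 6 10] head=0 tail=5 count=5
After op 18 (write(19)): arr=[21 4 18 1 6 19] head=0 tail=0 count=6
After op 19 (write(22)): arr=[22 4 18 1 6 19] head=1 tail=1 count=6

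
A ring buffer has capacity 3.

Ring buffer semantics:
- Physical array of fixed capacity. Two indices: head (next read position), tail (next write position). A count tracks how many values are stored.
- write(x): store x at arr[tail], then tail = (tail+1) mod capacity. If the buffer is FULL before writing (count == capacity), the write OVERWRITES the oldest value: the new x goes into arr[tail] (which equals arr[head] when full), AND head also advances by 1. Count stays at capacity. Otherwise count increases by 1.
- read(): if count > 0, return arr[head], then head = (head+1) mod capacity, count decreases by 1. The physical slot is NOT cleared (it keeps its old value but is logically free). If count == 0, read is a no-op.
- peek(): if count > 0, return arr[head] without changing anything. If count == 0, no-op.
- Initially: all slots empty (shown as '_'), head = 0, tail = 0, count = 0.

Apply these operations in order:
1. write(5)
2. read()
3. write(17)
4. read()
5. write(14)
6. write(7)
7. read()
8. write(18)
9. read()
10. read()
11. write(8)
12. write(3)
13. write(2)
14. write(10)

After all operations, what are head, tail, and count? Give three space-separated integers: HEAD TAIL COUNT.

Answer: 0 0 3

Derivation:
After op 1 (write(5)): arr=[5 _ _] head=0 tail=1 count=1
After op 2 (read()): arr=[5 _ _] head=1 tail=1 count=0
After op 3 (write(17)): arr=[5 17 _] head=1 tail=2 count=1
After op 4 (read()): arr=[5 17 _] head=2 tail=2 count=0
After op 5 (write(14)): arr=[5 17 14] head=2 tail=0 count=1
After op 6 (write(7)): arr=[7 17 14] head=2 tail=1 count=2
After op 7 (read()): arr=[7 17 14] head=0 tail=1 count=1
After op 8 (write(18)): arr=[7 18 14] head=0 tail=2 count=2
After op 9 (read()): arr=[7 18 14] head=1 tail=2 count=1
After op 10 (read()): arr=[7 18 14] head=2 tail=2 count=0
After op 11 (write(8)): arr=[7 18 8] head=2 tail=0 count=1
After op 12 (write(3)): arr=[3 18 8] head=2 tail=1 count=2
After op 13 (write(2)): arr=[3 2 8] head=2 tail=2 count=3
After op 14 (write(10)): arr=[3 2 10] head=0 tail=0 count=3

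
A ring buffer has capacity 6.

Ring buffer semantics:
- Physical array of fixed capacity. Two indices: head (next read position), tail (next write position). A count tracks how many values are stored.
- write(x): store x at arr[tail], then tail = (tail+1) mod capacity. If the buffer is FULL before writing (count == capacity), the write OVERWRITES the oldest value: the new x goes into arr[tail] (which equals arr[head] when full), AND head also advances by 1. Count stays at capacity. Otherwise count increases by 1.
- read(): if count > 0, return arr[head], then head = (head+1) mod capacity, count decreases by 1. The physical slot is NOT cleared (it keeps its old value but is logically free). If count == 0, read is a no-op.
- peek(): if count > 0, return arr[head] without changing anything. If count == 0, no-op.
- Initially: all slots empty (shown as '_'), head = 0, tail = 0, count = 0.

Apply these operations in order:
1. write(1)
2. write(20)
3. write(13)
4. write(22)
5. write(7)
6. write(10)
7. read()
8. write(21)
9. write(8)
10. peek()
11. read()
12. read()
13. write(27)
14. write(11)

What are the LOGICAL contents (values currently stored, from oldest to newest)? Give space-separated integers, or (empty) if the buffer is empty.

After op 1 (write(1)): arr=[1 _ _ _ _ _] head=0 tail=1 count=1
After op 2 (write(20)): arr=[1 20 _ _ _ _] head=0 tail=2 count=2
After op 3 (write(13)): arr=[1 20 13 _ _ _] head=0 tail=3 count=3
After op 4 (write(22)): arr=[1 20 13 22 _ _] head=0 tail=4 count=4
After op 5 (write(7)): arr=[1 20 13 22 7 _] head=0 tail=5 count=5
After op 6 (write(10)): arr=[1 20 13 22 7 10] head=0 tail=0 count=6
After op 7 (read()): arr=[1 20 13 22 7 10] head=1 tail=0 count=5
After op 8 (write(21)): arr=[21 20 13 22 7 10] head=1 tail=1 count=6
After op 9 (write(8)): arr=[21 8 13 22 7 10] head=2 tail=2 count=6
After op 10 (peek()): arr=[21 8 13 22 7 10] head=2 tail=2 count=6
After op 11 (read()): arr=[21 8 13 22 7 10] head=3 tail=2 count=5
After op 12 (read()): arr=[21 8 13 22 7 10] head=4 tail=2 count=4
After op 13 (write(27)): arr=[21 8 27 22 7 10] head=4 tail=3 count=5
After op 14 (write(11)): arr=[21 8 27 11 7 10] head=4 tail=4 count=6

Answer: 7 10 21 8 27 11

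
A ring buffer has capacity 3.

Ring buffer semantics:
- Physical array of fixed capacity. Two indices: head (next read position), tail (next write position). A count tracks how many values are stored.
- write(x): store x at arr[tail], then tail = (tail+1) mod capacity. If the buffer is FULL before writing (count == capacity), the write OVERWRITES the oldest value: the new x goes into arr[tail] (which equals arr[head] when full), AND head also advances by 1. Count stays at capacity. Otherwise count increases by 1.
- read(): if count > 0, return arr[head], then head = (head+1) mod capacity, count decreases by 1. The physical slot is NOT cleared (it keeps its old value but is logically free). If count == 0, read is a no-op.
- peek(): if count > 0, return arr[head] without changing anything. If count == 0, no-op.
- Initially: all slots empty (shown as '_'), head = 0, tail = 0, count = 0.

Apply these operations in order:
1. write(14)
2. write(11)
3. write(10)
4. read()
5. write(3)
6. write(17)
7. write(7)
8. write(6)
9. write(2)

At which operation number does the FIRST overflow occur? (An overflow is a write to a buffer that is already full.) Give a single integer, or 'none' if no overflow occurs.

After op 1 (write(14)): arr=[14 _ _] head=0 tail=1 count=1
After op 2 (write(11)): arr=[14 11 _] head=0 tail=2 count=2
After op 3 (write(10)): arr=[14 11 10] head=0 tail=0 count=3
After op 4 (read()): arr=[14 11 10] head=1 tail=0 count=2
After op 5 (write(3)): arr=[3 11 10] head=1 tail=1 count=3
After op 6 (write(17)): arr=[3 17 10] head=2 tail=2 count=3
After op 7 (write(7)): arr=[3 17 7] head=0 tail=0 count=3
After op 8 (write(6)): arr=[6 17 7] head=1 tail=1 count=3
After op 9 (write(2)): arr=[6 2 7] head=2 tail=2 count=3

Answer: 6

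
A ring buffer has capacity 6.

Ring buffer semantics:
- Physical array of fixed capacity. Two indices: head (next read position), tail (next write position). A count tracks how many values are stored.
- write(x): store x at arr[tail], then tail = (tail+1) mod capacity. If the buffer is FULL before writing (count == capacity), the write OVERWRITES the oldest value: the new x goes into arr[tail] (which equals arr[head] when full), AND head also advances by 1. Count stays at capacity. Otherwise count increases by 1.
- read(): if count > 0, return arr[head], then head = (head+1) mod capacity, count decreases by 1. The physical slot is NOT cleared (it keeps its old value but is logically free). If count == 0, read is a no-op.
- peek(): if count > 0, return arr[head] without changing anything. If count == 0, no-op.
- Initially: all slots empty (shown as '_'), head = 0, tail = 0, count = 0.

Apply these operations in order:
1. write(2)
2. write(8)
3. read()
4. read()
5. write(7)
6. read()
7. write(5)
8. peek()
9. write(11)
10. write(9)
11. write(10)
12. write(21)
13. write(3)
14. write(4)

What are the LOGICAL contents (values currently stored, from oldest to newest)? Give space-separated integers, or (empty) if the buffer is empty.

After op 1 (write(2)): arr=[2 _ _ _ _ _] head=0 tail=1 count=1
After op 2 (write(8)): arr=[2 8 _ _ _ _] head=0 tail=2 count=2
After op 3 (read()): arr=[2 8 _ _ _ _] head=1 tail=2 count=1
After op 4 (read()): arr=[2 8 _ _ _ _] head=2 tail=2 count=0
After op 5 (write(7)): arr=[2 8 7 _ _ _] head=2 tail=3 count=1
After op 6 (read()): arr=[2 8 7 _ _ _] head=3 tail=3 count=0
After op 7 (write(5)): arr=[2 8 7 5 _ _] head=3 tail=4 count=1
After op 8 (peek()): arr=[2 8 7 5 _ _] head=3 tail=4 count=1
After op 9 (write(11)): arr=[2 8 7 5 11 _] head=3 tail=5 count=2
After op 10 (write(9)): arr=[2 8 7 5 11 9] head=3 tail=0 count=3
After op 11 (write(10)): arr=[10 8 7 5 11 9] head=3 tail=1 count=4
After op 12 (write(21)): arr=[10 21 7 5 11 9] head=3 tail=2 count=5
After op 13 (write(3)): arr=[10 21 3 5 11 9] head=3 tail=3 count=6
After op 14 (write(4)): arr=[10 21 3 4 11 9] head=4 tail=4 count=6

Answer: 11 9 10 21 3 4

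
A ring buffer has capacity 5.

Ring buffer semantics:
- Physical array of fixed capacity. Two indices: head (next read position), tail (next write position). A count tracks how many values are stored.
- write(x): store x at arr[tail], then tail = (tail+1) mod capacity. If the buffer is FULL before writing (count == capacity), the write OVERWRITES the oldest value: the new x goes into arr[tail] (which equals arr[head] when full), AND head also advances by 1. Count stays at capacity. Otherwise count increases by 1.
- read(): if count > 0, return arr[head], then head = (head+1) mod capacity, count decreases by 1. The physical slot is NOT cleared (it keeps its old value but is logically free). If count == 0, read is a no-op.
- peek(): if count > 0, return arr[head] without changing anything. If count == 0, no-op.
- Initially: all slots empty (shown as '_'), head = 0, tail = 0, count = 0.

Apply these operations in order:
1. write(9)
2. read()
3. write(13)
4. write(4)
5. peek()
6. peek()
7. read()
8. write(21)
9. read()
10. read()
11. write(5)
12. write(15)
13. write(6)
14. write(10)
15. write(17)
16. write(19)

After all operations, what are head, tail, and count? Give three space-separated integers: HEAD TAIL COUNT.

Answer: 0 0 5

Derivation:
After op 1 (write(9)): arr=[9 _ _ _ _] head=0 tail=1 count=1
After op 2 (read()): arr=[9 _ _ _ _] head=1 tail=1 count=0
After op 3 (write(13)): arr=[9 13 _ _ _] head=1 tail=2 count=1
After op 4 (write(4)): arr=[9 13 4 _ _] head=1 tail=3 count=2
After op 5 (peek()): arr=[9 13 4 _ _] head=1 tail=3 count=2
After op 6 (peek()): arr=[9 13 4 _ _] head=1 tail=3 count=2
After op 7 (read()): arr=[9 13 4 _ _] head=2 tail=3 count=1
After op 8 (write(21)): arr=[9 13 4 21 _] head=2 tail=4 count=2
After op 9 (read()): arr=[9 13 4 21 _] head=3 tail=4 count=1
After op 10 (read()): arr=[9 13 4 21 _] head=4 tail=4 count=0
After op 11 (write(5)): arr=[9 13 4 21 5] head=4 tail=0 count=1
After op 12 (write(15)): arr=[15 13 4 21 5] head=4 tail=1 count=2
After op 13 (write(6)): arr=[15 6 4 21 5] head=4 tail=2 count=3
After op 14 (write(10)): arr=[15 6 10 21 5] head=4 tail=3 count=4
After op 15 (write(17)): arr=[15 6 10 17 5] head=4 tail=4 count=5
After op 16 (write(19)): arr=[15 6 10 17 19] head=0 tail=0 count=5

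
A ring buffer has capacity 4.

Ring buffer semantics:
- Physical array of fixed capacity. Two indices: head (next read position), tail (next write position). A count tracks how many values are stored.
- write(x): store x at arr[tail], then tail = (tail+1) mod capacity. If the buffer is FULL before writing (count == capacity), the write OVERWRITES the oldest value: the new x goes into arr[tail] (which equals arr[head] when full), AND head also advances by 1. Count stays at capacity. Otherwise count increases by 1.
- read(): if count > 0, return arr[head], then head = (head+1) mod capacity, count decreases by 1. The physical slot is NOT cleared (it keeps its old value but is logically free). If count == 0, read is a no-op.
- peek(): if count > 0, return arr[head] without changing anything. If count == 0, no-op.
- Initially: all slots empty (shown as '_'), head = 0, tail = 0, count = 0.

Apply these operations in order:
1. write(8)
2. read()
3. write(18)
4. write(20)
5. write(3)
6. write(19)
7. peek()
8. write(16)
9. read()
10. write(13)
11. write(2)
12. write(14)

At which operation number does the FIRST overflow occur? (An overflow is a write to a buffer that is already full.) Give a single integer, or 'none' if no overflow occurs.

After op 1 (write(8)): arr=[8 _ _ _] head=0 tail=1 count=1
After op 2 (read()): arr=[8 _ _ _] head=1 tail=1 count=0
After op 3 (write(18)): arr=[8 18 _ _] head=1 tail=2 count=1
After op 4 (write(20)): arr=[8 18 20 _] head=1 tail=3 count=2
After op 5 (write(3)): arr=[8 18 20 3] head=1 tail=0 count=3
After op 6 (write(19)): arr=[19 18 20 3] head=1 tail=1 count=4
After op 7 (peek()): arr=[19 18 20 3] head=1 tail=1 count=4
After op 8 (write(16)): arr=[19 16 20 3] head=2 tail=2 count=4
After op 9 (read()): arr=[19 16 20 3] head=3 tail=2 count=3
After op 10 (write(13)): arr=[19 16 13 3] head=3 tail=3 count=4
After op 11 (write(2)): arr=[19 16 13 2] head=0 tail=0 count=4
After op 12 (write(14)): arr=[14 16 13 2] head=1 tail=1 count=4

Answer: 8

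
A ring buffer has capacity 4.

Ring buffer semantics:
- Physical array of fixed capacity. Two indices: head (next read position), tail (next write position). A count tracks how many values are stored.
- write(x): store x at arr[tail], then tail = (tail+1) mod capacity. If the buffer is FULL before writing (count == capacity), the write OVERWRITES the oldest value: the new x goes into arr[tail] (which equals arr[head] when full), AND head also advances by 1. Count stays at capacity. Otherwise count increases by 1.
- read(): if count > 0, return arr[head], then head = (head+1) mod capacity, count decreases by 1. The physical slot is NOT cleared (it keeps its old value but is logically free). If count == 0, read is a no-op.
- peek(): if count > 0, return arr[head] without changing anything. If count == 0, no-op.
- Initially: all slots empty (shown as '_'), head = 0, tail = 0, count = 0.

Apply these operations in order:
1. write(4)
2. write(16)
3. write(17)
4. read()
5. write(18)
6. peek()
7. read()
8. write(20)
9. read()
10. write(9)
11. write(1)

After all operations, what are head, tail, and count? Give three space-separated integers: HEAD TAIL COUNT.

Answer: 3 3 4

Derivation:
After op 1 (write(4)): arr=[4 _ _ _] head=0 tail=1 count=1
After op 2 (write(16)): arr=[4 16 _ _] head=0 tail=2 count=2
After op 3 (write(17)): arr=[4 16 17 _] head=0 tail=3 count=3
After op 4 (read()): arr=[4 16 17 _] head=1 tail=3 count=2
After op 5 (write(18)): arr=[4 16 17 18] head=1 tail=0 count=3
After op 6 (peek()): arr=[4 16 17 18] head=1 tail=0 count=3
After op 7 (read()): arr=[4 16 17 18] head=2 tail=0 count=2
After op 8 (write(20)): arr=[20 16 17 18] head=2 tail=1 count=3
After op 9 (read()): arr=[20 16 17 18] head=3 tail=1 count=2
After op 10 (write(9)): arr=[20 9 17 18] head=3 tail=2 count=3
After op 11 (write(1)): arr=[20 9 1 18] head=3 tail=3 count=4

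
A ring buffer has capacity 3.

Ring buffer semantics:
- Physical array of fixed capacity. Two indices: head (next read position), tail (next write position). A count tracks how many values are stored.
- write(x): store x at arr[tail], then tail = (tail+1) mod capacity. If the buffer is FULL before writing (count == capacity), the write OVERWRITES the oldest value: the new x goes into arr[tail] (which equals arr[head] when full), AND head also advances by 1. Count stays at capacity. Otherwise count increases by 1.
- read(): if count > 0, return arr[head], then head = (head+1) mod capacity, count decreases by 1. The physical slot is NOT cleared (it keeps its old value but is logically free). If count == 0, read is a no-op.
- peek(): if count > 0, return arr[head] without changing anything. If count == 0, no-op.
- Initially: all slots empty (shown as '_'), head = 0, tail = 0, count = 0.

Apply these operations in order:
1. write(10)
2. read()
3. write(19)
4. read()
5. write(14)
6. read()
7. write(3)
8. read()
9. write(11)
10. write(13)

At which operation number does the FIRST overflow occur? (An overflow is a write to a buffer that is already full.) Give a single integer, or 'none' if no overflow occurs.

After op 1 (write(10)): arr=[10 _ _] head=0 tail=1 count=1
After op 2 (read()): arr=[10 _ _] head=1 tail=1 count=0
After op 3 (write(19)): arr=[10 19 _] head=1 tail=2 count=1
After op 4 (read()): arr=[10 19 _] head=2 tail=2 count=0
After op 5 (write(14)): arr=[10 19 14] head=2 tail=0 count=1
After op 6 (read()): arr=[10 19 14] head=0 tail=0 count=0
After op 7 (write(3)): arr=[3 19 14] head=0 tail=1 count=1
After op 8 (read()): arr=[3 19 14] head=1 tail=1 count=0
After op 9 (write(11)): arr=[3 11 14] head=1 tail=2 count=1
After op 10 (write(13)): arr=[3 11 13] head=1 tail=0 count=2

Answer: none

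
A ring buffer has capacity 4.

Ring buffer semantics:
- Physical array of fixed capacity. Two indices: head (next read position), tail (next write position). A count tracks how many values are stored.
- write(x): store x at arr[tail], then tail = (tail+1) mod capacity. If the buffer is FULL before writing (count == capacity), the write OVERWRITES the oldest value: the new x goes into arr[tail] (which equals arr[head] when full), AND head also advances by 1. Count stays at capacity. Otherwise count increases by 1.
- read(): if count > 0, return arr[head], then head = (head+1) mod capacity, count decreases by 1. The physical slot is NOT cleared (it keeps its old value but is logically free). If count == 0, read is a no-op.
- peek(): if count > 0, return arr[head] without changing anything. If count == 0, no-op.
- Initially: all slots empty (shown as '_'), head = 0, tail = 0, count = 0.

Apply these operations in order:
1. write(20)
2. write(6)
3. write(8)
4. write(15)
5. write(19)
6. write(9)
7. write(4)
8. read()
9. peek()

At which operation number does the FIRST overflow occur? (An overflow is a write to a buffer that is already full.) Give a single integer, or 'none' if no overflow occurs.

Answer: 5

Derivation:
After op 1 (write(20)): arr=[20 _ _ _] head=0 tail=1 count=1
After op 2 (write(6)): arr=[20 6 _ _] head=0 tail=2 count=2
After op 3 (write(8)): arr=[20 6 8 _] head=0 tail=3 count=3
After op 4 (write(15)): arr=[20 6 8 15] head=0 tail=0 count=4
After op 5 (write(19)): arr=[19 6 8 15] head=1 tail=1 count=4
After op 6 (write(9)): arr=[19 9 8 15] head=2 tail=2 count=4
After op 7 (write(4)): arr=[19 9 4 15] head=3 tail=3 count=4
After op 8 (read()): arr=[19 9 4 15] head=0 tail=3 count=3
After op 9 (peek()): arr=[19 9 4 15] head=0 tail=3 count=3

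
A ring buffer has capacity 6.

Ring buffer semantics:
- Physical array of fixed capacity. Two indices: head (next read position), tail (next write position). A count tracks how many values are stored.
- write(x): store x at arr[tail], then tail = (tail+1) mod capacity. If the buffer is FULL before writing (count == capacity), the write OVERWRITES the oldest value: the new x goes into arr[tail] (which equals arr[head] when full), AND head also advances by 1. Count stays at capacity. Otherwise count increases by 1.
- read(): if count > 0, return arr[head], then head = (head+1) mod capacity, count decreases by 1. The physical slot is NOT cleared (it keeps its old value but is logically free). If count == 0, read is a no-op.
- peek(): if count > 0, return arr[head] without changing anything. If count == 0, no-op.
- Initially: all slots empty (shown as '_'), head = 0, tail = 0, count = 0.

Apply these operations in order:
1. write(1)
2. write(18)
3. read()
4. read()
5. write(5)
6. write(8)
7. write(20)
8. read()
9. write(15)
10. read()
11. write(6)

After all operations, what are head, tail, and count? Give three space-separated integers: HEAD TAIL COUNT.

Answer: 4 1 3

Derivation:
After op 1 (write(1)): arr=[1 _ _ _ _ _] head=0 tail=1 count=1
After op 2 (write(18)): arr=[1 18 _ _ _ _] head=0 tail=2 count=2
After op 3 (read()): arr=[1 18 _ _ _ _] head=1 tail=2 count=1
After op 4 (read()): arr=[1 18 _ _ _ _] head=2 tail=2 count=0
After op 5 (write(5)): arr=[1 18 5 _ _ _] head=2 tail=3 count=1
After op 6 (write(8)): arr=[1 18 5 8 _ _] head=2 tail=4 count=2
After op 7 (write(20)): arr=[1 18 5 8 20 _] head=2 tail=5 count=3
After op 8 (read()): arr=[1 18 5 8 20 _] head=3 tail=5 count=2
After op 9 (write(15)): arr=[1 18 5 8 20 15] head=3 tail=0 count=3
After op 10 (read()): arr=[1 18 5 8 20 15] head=4 tail=0 count=2
After op 11 (write(6)): arr=[6 18 5 8 20 15] head=4 tail=1 count=3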